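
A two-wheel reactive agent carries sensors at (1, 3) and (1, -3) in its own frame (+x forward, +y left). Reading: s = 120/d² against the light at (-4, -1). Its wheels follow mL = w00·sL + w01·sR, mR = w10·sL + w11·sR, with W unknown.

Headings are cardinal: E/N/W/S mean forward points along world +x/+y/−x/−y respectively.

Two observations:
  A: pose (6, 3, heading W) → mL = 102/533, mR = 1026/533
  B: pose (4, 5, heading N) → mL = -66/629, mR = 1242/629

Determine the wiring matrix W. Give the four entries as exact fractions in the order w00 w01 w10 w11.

obs A: pose=(6,3,W) → sL=60/41, sR=12/13, mL=102/533, mR=1026/533
obs B: pose=(4,5,N) → sL=60/37, sR=12/17, mL=-66/629, mR=1242/629
sensor matrix S = [[60/41, 12/13], [60/37, 12/17]]; det S = -155520/335257
solve [mL_A; mL_B] = S·[w00; w01] and [mR_A; mR_B] = S·[w10; w11]:
  w00 = -1/2, w01 = 1, w10 = 1, w11 = 1/2

-1/2 1 1 1/2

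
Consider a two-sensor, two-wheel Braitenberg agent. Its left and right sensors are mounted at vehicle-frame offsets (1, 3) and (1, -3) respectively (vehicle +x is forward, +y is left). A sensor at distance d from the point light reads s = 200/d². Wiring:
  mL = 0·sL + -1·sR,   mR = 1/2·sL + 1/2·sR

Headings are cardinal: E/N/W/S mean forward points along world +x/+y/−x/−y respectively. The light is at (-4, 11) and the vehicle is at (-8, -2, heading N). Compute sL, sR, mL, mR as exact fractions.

left sensor world pos  = (-11, -1); dL² = 193
right sensor world pos = (-5, -1); dR² = 145
sL = 200/193 = 200/193
sR = 200/145 = 40/29
mL = 0·sL + -1·sR = -40/29
mR = 1/2·sL + 1/2·sR = 6760/5597

200/193 40/29 -40/29 6760/5597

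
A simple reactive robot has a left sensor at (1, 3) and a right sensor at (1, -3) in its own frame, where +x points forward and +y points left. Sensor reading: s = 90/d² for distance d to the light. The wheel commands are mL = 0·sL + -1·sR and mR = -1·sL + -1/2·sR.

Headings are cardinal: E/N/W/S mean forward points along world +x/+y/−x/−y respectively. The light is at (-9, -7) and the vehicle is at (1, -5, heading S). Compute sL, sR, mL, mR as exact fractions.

9/17 9/5 -9/5 -243/170

left sensor world pos  = (4, -6); dL² = 170
right sensor world pos = (-2, -6); dR² = 50
sL = 90/170 = 9/17
sR = 90/50 = 9/5
mL = 0·sL + -1·sR = -9/5
mR = -1·sL + -1/2·sR = -243/170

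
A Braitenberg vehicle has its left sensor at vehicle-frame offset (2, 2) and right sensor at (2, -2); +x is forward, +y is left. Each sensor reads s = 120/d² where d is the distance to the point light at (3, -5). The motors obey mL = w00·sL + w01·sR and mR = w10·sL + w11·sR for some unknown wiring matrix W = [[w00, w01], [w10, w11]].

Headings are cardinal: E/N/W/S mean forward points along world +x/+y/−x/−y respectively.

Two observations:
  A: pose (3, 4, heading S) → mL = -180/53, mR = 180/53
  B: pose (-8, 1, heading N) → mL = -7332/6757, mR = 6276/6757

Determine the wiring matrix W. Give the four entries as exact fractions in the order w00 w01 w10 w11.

-1/2 -1 1 1/2

obs A: pose=(3,4,S) → sL=120/53, sR=120/53, mL=-180/53, mR=180/53
obs B: pose=(-8,1,N) → sL=120/233, sR=24/29, mL=-7332/6757, mR=6276/6757
sensor matrix S = [[120/53, 120/53], [120/233, 24/29]]; det S = 253440/358121
solve [mL_A; mL_B] = S·[w00; w01] and [mR_A; mR_B] = S·[w10; w11]:
  w00 = -1/2, w01 = -1, w10 = 1, w11 = 1/2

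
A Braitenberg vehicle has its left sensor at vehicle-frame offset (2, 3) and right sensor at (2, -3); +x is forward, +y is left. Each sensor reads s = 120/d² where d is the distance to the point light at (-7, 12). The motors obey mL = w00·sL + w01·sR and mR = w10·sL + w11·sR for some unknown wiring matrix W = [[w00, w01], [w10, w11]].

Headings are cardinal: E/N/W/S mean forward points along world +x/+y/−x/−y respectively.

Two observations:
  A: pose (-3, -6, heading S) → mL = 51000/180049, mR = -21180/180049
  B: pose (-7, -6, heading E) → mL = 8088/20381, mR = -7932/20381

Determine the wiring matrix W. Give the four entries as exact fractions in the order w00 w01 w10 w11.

1/2 1/2 -1 1/2

obs A: pose=(-3,-6,S) → sL=120/449, sR=120/401, mL=51000/180049, mR=-21180/180049
obs B: pose=(-7,-6,E) → sL=120/229, sR=24/89, mL=8088/20381, mR=-7932/20381
sensor matrix S = [[120/449, 120/401], [120/229, 24/89]]; det S = -310970880/3669578669
solve [mL_A; mL_B] = S·[w00; w01] and [mR_A; mR_B] = S·[w10; w11]:
  w00 = 1/2, w01 = 1/2, w10 = -1, w11 = 1/2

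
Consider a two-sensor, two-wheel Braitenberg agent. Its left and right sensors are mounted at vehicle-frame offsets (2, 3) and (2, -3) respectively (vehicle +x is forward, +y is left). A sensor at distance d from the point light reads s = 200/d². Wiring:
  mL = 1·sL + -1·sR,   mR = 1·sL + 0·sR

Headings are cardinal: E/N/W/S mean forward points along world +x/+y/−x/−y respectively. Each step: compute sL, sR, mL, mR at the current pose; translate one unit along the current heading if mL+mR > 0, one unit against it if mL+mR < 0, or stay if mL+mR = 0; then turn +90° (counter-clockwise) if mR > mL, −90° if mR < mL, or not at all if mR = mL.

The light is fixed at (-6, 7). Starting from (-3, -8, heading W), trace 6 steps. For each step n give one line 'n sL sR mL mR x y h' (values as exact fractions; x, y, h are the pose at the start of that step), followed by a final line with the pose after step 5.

0 8/13 40/29 -288/377 8/13 -3 -8 W
1 100/169 20/29 -480/4901 100/169 -2 -8 S
2 40/41 200/397 7680/16277 40/41 -2 -9 E
3 1 10/13 3/13 1 -1 -9 N
4 200/333 200/153 -4000/5661 200/333 -1 -8 W
5 20/37 100/149 -720/5513 20/37 0 -8 S
final 0 -9 E

n=0: pose=(-3,-8,W); sL=8/13, sR=40/29; mL=-288/377, mR=8/13; mL+mR=-56/377 → advance -1; mR−mL=40/29 → turn +1·90°
n=1: pose=(-2,-8,S); sL=100/169, sR=20/29; mL=-480/4901, mR=100/169; mL+mR=2420/4901 → advance +1; mR−mL=20/29 → turn +1·90°
n=2: pose=(-2,-9,E); sL=40/41, sR=200/397; mL=7680/16277, mR=40/41; mL+mR=23560/16277 → advance +1; mR−mL=200/397 → turn +1·90°
n=3: pose=(-1,-9,N); sL=1, sR=10/13; mL=3/13, mR=1; mL+mR=16/13 → advance +1; mR−mL=10/13 → turn +1·90°
n=4: pose=(-1,-8,W); sL=200/333, sR=200/153; mL=-4000/5661, mR=200/333; mL+mR=-200/1887 → advance -1; mR−mL=200/153 → turn +1·90°
n=5: pose=(0,-8,S); sL=20/37, sR=100/149; mL=-720/5513, mR=20/37; mL+mR=2260/5513 → advance +1; mR−mL=100/149 → turn +1·90°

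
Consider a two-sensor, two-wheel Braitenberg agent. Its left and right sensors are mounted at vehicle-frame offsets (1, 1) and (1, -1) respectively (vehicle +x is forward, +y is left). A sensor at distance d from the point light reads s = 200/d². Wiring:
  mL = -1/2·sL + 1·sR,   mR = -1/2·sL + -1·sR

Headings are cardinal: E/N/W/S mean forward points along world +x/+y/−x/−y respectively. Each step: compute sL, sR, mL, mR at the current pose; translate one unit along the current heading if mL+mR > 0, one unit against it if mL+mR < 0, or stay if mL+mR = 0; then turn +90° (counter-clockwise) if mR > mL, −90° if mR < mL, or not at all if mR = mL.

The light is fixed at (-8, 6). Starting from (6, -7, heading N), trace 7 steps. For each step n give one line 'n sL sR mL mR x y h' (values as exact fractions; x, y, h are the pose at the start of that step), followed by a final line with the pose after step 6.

0 200/313 200/369 25700/115497 -99500/115497 6 -7 N
1 100/197 4/9 338/1773 -1238/1773 6 -8 E
2 200/421 200/369 47300/155349 -121100/155349 5 -8 S
3 10/17 25/36 245/612 -605/612 5 -7 W
4 200/313 200/369 25700/115497 -99500/115497 6 -7 N
5 100/197 4/9 338/1773 -1238/1773 6 -8 E
6 200/421 200/369 47300/155349 -121100/155349 5 -8 S
final 5 -7 W

n=0: pose=(6,-7,N); sL=200/313, sR=200/369; mL=25700/115497, mR=-99500/115497; mL+mR=-200/313 → advance -1; mR−mL=-400/369 → turn -1·90°
n=1: pose=(6,-8,E); sL=100/197, sR=4/9; mL=338/1773, mR=-1238/1773; mL+mR=-100/197 → advance -1; mR−mL=-8/9 → turn -1·90°
n=2: pose=(5,-8,S); sL=200/421, sR=200/369; mL=47300/155349, mR=-121100/155349; mL+mR=-200/421 → advance -1; mR−mL=-400/369 → turn -1·90°
n=3: pose=(5,-7,W); sL=10/17, sR=25/36; mL=245/612, mR=-605/612; mL+mR=-10/17 → advance -1; mR−mL=-25/18 → turn -1·90°
n=4: pose=(6,-7,N); sL=200/313, sR=200/369; mL=25700/115497, mR=-99500/115497; mL+mR=-200/313 → advance -1; mR−mL=-400/369 → turn -1·90°
n=5: pose=(6,-8,E); sL=100/197, sR=4/9; mL=338/1773, mR=-1238/1773; mL+mR=-100/197 → advance -1; mR−mL=-8/9 → turn -1·90°
n=6: pose=(5,-8,S); sL=200/421, sR=200/369; mL=47300/155349, mR=-121100/155349; mL+mR=-200/421 → advance -1; mR−mL=-400/369 → turn -1·90°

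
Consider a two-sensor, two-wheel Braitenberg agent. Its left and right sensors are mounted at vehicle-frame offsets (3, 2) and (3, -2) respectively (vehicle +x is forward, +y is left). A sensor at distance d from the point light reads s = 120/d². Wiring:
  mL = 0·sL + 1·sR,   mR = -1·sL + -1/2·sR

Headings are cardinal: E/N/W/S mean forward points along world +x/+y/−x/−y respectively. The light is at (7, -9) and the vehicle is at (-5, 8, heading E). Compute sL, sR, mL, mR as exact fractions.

left sensor world pos  = (-2, 10); dL² = 442
right sensor world pos = (-2, 6); dR² = 306
sL = 120/442 = 60/221
sR = 120/306 = 20/51
mL = 0·sL + 1·sR = 20/51
mR = -1·sL + -1/2·sR = -310/663

60/221 20/51 20/51 -310/663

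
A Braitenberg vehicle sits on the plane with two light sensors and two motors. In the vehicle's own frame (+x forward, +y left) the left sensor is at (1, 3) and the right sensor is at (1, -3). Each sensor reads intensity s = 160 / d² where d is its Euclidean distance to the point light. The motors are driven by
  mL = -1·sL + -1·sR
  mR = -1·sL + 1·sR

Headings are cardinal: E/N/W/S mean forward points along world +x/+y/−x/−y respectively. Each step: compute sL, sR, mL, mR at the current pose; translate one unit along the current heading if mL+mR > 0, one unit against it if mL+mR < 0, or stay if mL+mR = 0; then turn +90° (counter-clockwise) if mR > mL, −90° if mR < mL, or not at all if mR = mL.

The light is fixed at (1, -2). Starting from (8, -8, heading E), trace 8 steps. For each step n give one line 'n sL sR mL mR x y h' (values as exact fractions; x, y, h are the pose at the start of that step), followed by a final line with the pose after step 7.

n=0: pose=(8,-8,E); sL=160/73, sR=32/29; mL=-6976/2117, mR=-2304/2117; mL+mR=-320/73 → advance -1; mR−mL=64/29 → turn +1·90°
n=1: pose=(7,-8,N); sL=80/17, sR=80/53; mL=-5600/901, mR=-2880/901; mL+mR=-160/17 → advance -1; mR−mL=160/53 → turn +1·90°
n=2: pose=(7,-9,W); sL=32/25, sR=160/41; mL=-5312/1025, mR=2688/1025; mL+mR=-64/25 → advance -1; mR−mL=320/41 → turn +1·90°
n=3: pose=(8,-9,S); sL=40/41, sR=2; mL=-122/41, mR=42/41; mL+mR=-80/41 → advance -1; mR−mL=4 → turn +1·90°
n=4: pose=(8,-8,E); sL=160/73, sR=32/29; mL=-6976/2117, mR=-2304/2117; mL+mR=-320/73 → advance -1; mR−mL=64/29 → turn +1·90°
n=5: pose=(7,-8,N); sL=80/17, sR=80/53; mL=-5600/901, mR=-2880/901; mL+mR=-160/17 → advance -1; mR−mL=160/53 → turn +1·90°
n=6: pose=(7,-9,W); sL=32/25, sR=160/41; mL=-5312/1025, mR=2688/1025; mL+mR=-64/25 → advance -1; mR−mL=320/41 → turn +1·90°
n=7: pose=(8,-9,S); sL=40/41, sR=2; mL=-122/41, mR=42/41; mL+mR=-80/41 → advance -1; mR−mL=4 → turn +1·90°

0 160/73 32/29 -6976/2117 -2304/2117 8 -8 E
1 80/17 80/53 -5600/901 -2880/901 7 -8 N
2 32/25 160/41 -5312/1025 2688/1025 7 -9 W
3 40/41 2 -122/41 42/41 8 -9 S
4 160/73 32/29 -6976/2117 -2304/2117 8 -8 E
5 80/17 80/53 -5600/901 -2880/901 7 -8 N
6 32/25 160/41 -5312/1025 2688/1025 7 -9 W
7 40/41 2 -122/41 42/41 8 -9 S
final 8 -8 E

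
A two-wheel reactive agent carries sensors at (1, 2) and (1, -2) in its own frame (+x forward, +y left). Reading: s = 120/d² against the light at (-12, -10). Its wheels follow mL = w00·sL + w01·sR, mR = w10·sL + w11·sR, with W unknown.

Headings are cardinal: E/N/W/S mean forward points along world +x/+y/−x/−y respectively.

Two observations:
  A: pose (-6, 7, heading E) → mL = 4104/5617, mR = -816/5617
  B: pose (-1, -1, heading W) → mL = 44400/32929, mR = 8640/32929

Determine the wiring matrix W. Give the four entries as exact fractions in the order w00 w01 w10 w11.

obs A: pose=(-6,7,E) → sL=12/41, sR=60/137, mL=4104/5617, mR=-816/5617
obs B: pose=(-1,-1,W) → sL=120/149, sR=120/221, mL=44400/32929, mR=8640/32929
sensor matrix S = [[12/41, 60/137], [120/149, 120/221]]; det S = -35844480/184962193
solve [mL_A; mL_B] = S·[w00; w01] and [mR_A; mR_B] = S·[w10; w11]:
  w00 = 1, w01 = 1, w10 = 1, w11 = -1

1 1 1 -1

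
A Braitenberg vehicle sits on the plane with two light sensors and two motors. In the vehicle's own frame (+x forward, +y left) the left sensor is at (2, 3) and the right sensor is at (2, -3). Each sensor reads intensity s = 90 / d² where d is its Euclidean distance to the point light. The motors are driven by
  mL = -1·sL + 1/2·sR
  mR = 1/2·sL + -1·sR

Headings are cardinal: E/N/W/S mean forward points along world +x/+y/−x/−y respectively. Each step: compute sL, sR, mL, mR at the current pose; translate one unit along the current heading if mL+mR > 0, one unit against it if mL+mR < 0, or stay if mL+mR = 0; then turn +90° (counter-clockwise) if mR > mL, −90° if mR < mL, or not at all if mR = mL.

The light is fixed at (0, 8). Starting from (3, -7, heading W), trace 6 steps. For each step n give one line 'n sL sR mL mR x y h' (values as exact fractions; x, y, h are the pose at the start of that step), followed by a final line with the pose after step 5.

n=0: pose=(3,-7,W); sL=18/65, sR=18/29; mL=63/1885, mR=-909/1885; mL+mR=-846/1885 → advance -1; mR−mL=-972/1885 → turn -1·90°
n=1: pose=(4,-7,N); sL=9/17, sR=45/109; mL=-1197/3706, mR=-549/3706; mL+mR=-873/1853 → advance -1; mR−mL=324/1853 → turn +1·90°
n=2: pose=(4,-8,W); sL=18/73, sR=90/173; mL=171/12629, mR=-5013/12629; mL+mR=-4842/12629 → advance -1; mR−mL=-5184/12629 → turn -1·90°
n=3: pose=(5,-8,N); sL=9/20, sR=9/26; mL=-18/65, mR=-63/520; mL+mR=-207/520 → advance -1; mR−mL=81/520 → turn +1·90°
n=4: pose=(5,-9,W); sL=90/409, sR=18/41; mL=-9/16769, mR=-5517/16769; mL+mR=-5526/16769 → advance -1; mR−mL=-5508/16769 → turn -1·90°
n=5: pose=(6,-9,N); sL=5/13, sR=5/17; mL=-105/442, mR=-45/442; mL+mR=-75/221 → advance -1; mR−mL=30/221 → turn +1·90°

0 18/65 18/29 63/1885 -909/1885 3 -7 W
1 9/17 45/109 -1197/3706 -549/3706 4 -7 N
2 18/73 90/173 171/12629 -5013/12629 4 -8 W
3 9/20 9/26 -18/65 -63/520 5 -8 N
4 90/409 18/41 -9/16769 -5517/16769 5 -9 W
5 5/13 5/17 -105/442 -45/442 6 -9 N
final 6 -10 W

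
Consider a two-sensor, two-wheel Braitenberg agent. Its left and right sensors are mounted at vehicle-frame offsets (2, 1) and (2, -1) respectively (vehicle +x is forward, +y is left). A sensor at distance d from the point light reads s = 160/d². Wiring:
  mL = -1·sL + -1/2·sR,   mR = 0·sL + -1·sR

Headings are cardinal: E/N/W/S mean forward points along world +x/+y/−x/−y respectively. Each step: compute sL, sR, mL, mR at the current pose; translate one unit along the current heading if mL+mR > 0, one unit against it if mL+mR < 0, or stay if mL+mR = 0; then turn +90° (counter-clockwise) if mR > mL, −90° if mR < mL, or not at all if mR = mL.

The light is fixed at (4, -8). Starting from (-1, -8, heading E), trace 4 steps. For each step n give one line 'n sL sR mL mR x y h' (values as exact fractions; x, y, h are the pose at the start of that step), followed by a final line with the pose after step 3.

n=0: pose=(-1,-8,E); sL=16, sR=16; mL=-24, mR=-16; mL+mR=-40 → advance -1; mR−mL=8 → turn +1·90°
n=1: pose=(-2,-8,N); sL=160/53, sR=160/29; mL=-8880/1537, mR=-160/29; mL+mR=-17360/1537 → advance -1; mR−mL=400/1537 → turn +1·90°
n=2: pose=(-2,-9,W); sL=40/17, sR=5/2; mL=-245/68, mR=-5/2; mL+mR=-415/68 → advance -1; mR−mL=75/68 → turn +1·90°
n=3: pose=(-1,-9,S); sL=32/5, sR=32/9; mL=-368/45, mR=-32/9; mL+mR=-176/15 → advance -1; mR−mL=208/45 → turn +1·90°

0 16 16 -24 -16 -1 -8 E
1 160/53 160/29 -8880/1537 -160/29 -2 -8 N
2 40/17 5/2 -245/68 -5/2 -2 -9 W
3 32/5 32/9 -368/45 -32/9 -1 -9 S
final -1 -8 E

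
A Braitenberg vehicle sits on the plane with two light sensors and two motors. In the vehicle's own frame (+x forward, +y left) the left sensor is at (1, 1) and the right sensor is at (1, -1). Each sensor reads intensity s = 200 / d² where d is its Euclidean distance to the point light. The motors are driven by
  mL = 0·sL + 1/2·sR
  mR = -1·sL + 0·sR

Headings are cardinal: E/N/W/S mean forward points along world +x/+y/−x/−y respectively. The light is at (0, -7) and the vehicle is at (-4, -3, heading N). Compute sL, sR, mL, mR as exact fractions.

4 100/17 50/17 -4

left sensor world pos  = (-5, -2); dL² = 50
right sensor world pos = (-3, -2); dR² = 34
sL = 200/50 = 4
sR = 200/34 = 100/17
mL = 0·sL + 1/2·sR = 50/17
mR = -1·sL + 0·sR = -4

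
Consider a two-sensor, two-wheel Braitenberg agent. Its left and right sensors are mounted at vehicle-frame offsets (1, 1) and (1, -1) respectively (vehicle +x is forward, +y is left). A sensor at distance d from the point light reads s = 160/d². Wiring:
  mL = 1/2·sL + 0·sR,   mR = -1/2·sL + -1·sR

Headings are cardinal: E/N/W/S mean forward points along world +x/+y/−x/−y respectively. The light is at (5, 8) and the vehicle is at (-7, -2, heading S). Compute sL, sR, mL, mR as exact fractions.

left sensor world pos  = (-6, -3); dL² = 242
right sensor world pos = (-8, -3); dR² = 290
sL = 160/242 = 80/121
sR = 160/290 = 16/29
mL = 1/2·sL + 0·sR = 40/121
mR = -1/2·sL + -1·sR = -3096/3509

80/121 16/29 40/121 -3096/3509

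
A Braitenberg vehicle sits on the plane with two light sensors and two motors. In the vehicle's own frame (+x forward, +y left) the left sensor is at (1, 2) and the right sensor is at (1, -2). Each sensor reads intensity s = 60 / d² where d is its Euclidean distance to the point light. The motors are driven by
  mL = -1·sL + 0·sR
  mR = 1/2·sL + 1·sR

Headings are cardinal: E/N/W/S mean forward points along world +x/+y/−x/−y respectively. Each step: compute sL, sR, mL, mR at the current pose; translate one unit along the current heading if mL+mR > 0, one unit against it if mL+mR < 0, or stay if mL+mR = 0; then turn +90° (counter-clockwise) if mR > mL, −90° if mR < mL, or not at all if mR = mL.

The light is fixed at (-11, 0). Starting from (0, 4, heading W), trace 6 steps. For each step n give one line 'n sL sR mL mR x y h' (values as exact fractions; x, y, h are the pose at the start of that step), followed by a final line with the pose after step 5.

n=0: pose=(0,4,W); sL=15/26, sR=15/34; mL=-15/26, mR=645/884; mL+mR=135/884 → advance +1; mR−mL=1155/884 → turn +1·90°
n=1: pose=(-1,4,S); sL=20/51, sR=60/73; mL=-20/51, mR=3790/3723; mL+mR=2330/3723 → advance +1; mR−mL=1750/1241 → turn +1·90°
n=2: pose=(-1,3,E); sL=30/73, sR=30/61; mL=-30/73, mR=3105/4453; mL+mR=1275/4453 → advance +1; mR−mL=4935/4453 → turn +1·90°
n=3: pose=(0,3,N); sL=60/97, sR=12/37; mL=-60/97, mR=2274/3589; mL+mR=54/3589 → advance +1; mR−mL=4494/3589 → turn +1·90°
n=4: pose=(0,4,W); sL=15/26, sR=15/34; mL=-15/26, mR=645/884; mL+mR=135/884 → advance +1; mR−mL=1155/884 → turn +1·90°
n=5: pose=(-1,4,S); sL=20/51, sR=60/73; mL=-20/51, mR=3790/3723; mL+mR=2330/3723 → advance +1; mR−mL=1750/1241 → turn +1·90°

0 15/26 15/34 -15/26 645/884 0 4 W
1 20/51 60/73 -20/51 3790/3723 -1 4 S
2 30/73 30/61 -30/73 3105/4453 -1 3 E
3 60/97 12/37 -60/97 2274/3589 0 3 N
4 15/26 15/34 -15/26 645/884 0 4 W
5 20/51 60/73 -20/51 3790/3723 -1 4 S
final -1 3 E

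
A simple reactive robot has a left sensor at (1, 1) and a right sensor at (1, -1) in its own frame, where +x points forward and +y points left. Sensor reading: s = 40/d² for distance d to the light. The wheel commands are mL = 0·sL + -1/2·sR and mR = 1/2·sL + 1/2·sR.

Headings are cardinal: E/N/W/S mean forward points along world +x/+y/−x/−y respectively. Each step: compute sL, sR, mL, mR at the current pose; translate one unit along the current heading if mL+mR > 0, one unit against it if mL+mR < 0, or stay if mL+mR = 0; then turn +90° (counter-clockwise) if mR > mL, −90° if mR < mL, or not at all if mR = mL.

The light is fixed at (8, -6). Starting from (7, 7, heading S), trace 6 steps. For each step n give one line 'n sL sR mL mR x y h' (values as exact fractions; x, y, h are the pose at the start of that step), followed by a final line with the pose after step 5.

n=0: pose=(7,7,S); sL=5/18, sR=10/37; mL=-5/37, mR=365/1332; mL+mR=5/36 → advance +1; mR−mL=545/1332 → turn +1·90°
n=1: pose=(7,6,E); sL=40/169, sR=40/121; mL=-20/121, mR=5800/20449; mL+mR=20/169 → advance +1; mR−mL=9180/20449 → turn +1·90°
n=2: pose=(8,6,N); sL=4/17, sR=4/17; mL=-2/17, mR=4/17; mL+mR=2/17 → advance +1; mR−mL=6/17 → turn +1·90°
n=3: pose=(8,7,W); sL=8/29, sR=40/197; mL=-20/197, mR=1368/5713; mL+mR=4/29 → advance +1; mR−mL=1948/5713 → turn +1·90°
n=4: pose=(7,7,S); sL=5/18, sR=10/37; mL=-5/37, mR=365/1332; mL+mR=5/36 → advance +1; mR−mL=545/1332 → turn +1·90°
n=5: pose=(7,6,E); sL=40/169, sR=40/121; mL=-20/121, mR=5800/20449; mL+mR=20/169 → advance +1; mR−mL=9180/20449 → turn +1·90°

0 5/18 10/37 -5/37 365/1332 7 7 S
1 40/169 40/121 -20/121 5800/20449 7 6 E
2 4/17 4/17 -2/17 4/17 8 6 N
3 8/29 40/197 -20/197 1368/5713 8 7 W
4 5/18 10/37 -5/37 365/1332 7 7 S
5 40/169 40/121 -20/121 5800/20449 7 6 E
final 8 6 N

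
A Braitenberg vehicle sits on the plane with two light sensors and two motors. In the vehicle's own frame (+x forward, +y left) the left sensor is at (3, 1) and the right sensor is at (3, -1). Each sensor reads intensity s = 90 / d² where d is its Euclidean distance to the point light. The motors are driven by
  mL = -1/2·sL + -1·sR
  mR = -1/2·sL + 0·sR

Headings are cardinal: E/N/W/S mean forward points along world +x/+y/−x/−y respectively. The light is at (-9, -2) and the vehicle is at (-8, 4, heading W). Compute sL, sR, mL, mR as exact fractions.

90/29 90/53 -4995/1537 -45/29

left sensor world pos  = (-11, 3); dL² = 29
right sensor world pos = (-11, 5); dR² = 53
sL = 90/29 = 90/29
sR = 90/53 = 90/53
mL = -1/2·sL + -1·sR = -4995/1537
mR = -1/2·sL + 0·sR = -45/29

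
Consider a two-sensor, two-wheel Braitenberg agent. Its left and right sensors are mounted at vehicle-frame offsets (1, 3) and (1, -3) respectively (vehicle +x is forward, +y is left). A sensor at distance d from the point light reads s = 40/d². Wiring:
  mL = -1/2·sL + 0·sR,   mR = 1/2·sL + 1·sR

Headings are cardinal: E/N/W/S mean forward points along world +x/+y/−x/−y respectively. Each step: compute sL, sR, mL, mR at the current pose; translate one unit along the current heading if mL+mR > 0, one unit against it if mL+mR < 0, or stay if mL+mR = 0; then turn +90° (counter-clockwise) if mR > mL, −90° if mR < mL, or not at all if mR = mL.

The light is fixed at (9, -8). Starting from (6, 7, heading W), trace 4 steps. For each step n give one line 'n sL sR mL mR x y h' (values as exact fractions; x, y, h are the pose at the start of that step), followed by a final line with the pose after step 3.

n=0: pose=(6,7,W); sL=1/4, sR=2/17; mL=-1/8, mR=33/136; mL+mR=2/17 → advance +1; mR−mL=25/68 → turn +1·90°
n=1: pose=(5,7,S); sL=40/197, sR=8/49; mL=-20/197, mR=2556/9653; mL+mR=8/49 → advance +1; mR−mL=3536/9653 → turn +1·90°
n=2: pose=(5,6,E); sL=20/149, sR=4/13; mL=-10/149, mR=726/1937; mL+mR=4/13 → advance +1; mR−mL=856/1937 → turn +1·90°
n=3: pose=(6,6,N); sL=40/261, sR=8/45; mL=-20/261, mR=332/1305; mL+mR=8/45 → advance +1; mR−mL=48/145 → turn +1·90°

0 1/4 2/17 -1/8 33/136 6 7 W
1 40/197 8/49 -20/197 2556/9653 5 7 S
2 20/149 4/13 -10/149 726/1937 5 6 E
3 40/261 8/45 -20/261 332/1305 6 6 N
final 6 7 W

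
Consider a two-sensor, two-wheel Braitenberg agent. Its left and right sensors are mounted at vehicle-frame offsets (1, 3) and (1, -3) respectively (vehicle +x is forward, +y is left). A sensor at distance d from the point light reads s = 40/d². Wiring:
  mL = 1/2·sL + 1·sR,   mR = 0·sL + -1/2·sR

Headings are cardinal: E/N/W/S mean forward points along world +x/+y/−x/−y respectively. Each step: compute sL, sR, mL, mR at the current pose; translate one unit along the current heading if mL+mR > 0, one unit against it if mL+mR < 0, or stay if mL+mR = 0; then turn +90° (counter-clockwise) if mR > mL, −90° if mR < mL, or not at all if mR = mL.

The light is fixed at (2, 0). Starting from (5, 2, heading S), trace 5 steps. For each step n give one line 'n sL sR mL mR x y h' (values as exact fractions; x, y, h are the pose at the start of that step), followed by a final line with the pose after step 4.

n=0: pose=(5,2,S); sL=40/37, sR=40; mL=1500/37, mR=-20; mL+mR=760/37 → advance +1; mR−mL=-2240/37 → turn -1·90°
n=1: pose=(5,1,W); sL=5, sR=2; mL=9/2, mR=-1; mL+mR=7/2 → advance +1; mR−mL=-11/2 → turn -1·90°
n=2: pose=(4,1,N); sL=8, sR=40/29; mL=156/29, mR=-20/29; mL+mR=136/29 → advance +1; mR−mL=-176/29 → turn -1·90°
n=3: pose=(4,2,E); sL=20/17, sR=4; mL=78/17, mR=-2; mL+mR=44/17 → advance +1; mR−mL=-112/17 → turn -1·90°
n=4: pose=(5,2,S); sL=40/37, sR=40; mL=1500/37, mR=-20; mL+mR=760/37 → advance +1; mR−mL=-2240/37 → turn -1·90°

0 40/37 40 1500/37 -20 5 2 S
1 5 2 9/2 -1 5 1 W
2 8 40/29 156/29 -20/29 4 1 N
3 20/17 4 78/17 -2 4 2 E
4 40/37 40 1500/37 -20 5 2 S
final 5 1 W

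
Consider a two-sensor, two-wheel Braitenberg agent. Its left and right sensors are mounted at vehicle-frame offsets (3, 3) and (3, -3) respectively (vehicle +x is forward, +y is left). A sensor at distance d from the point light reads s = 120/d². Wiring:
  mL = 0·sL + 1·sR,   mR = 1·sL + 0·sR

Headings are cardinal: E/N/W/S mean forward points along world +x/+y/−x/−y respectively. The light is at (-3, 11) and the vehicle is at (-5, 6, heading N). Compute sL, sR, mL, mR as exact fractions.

120/29 24 24 120/29

left sensor world pos  = (-8, 9); dL² = 29
right sensor world pos = (-2, 9); dR² = 5
sL = 120/29 = 120/29
sR = 120/5 = 24
mL = 0·sL + 1·sR = 24
mR = 1·sL + 0·sR = 120/29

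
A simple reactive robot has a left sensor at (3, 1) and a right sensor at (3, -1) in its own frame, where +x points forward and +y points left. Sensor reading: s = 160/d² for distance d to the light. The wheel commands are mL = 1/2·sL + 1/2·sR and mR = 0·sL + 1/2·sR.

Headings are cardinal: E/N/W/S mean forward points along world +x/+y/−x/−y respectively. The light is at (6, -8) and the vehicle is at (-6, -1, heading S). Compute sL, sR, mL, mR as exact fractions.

160/137 32/37 5152/5069 16/37

left sensor world pos  = (-5, -4); dL² = 137
right sensor world pos = (-7, -4); dR² = 185
sL = 160/137 = 160/137
sR = 160/185 = 32/37
mL = 1/2·sL + 1/2·sR = 5152/5069
mR = 0·sL + 1/2·sR = 16/37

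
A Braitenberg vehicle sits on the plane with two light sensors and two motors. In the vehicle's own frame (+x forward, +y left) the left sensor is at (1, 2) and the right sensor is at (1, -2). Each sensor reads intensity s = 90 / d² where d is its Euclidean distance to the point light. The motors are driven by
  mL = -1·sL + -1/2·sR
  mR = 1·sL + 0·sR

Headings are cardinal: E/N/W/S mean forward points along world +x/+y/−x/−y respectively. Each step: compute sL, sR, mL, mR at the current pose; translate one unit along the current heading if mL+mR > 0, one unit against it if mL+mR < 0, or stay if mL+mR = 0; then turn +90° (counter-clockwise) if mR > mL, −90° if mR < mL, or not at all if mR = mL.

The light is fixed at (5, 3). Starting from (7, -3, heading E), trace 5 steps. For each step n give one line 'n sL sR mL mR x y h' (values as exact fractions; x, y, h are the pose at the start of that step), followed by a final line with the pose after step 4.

0 18/5 90/73 -1539/365 18/5 7 -3 E
1 45/13 45/17 -2115/442 45/13 6 -3 N
2 10/9 18/5 -131/45 10/9 6 -4 W
3 9/8 45/32 -117/64 9/8 7 -4 S
4 18/5 90/73 -1539/365 18/5 7 -3 E
final 6 -3 N

n=0: pose=(7,-3,E); sL=18/5, sR=90/73; mL=-1539/365, mR=18/5; mL+mR=-45/73 → advance -1; mR−mL=2853/365 → turn +1·90°
n=1: pose=(6,-3,N); sL=45/13, sR=45/17; mL=-2115/442, mR=45/13; mL+mR=-45/34 → advance -1; mR−mL=3645/442 → turn +1·90°
n=2: pose=(6,-4,W); sL=10/9, sR=18/5; mL=-131/45, mR=10/9; mL+mR=-9/5 → advance -1; mR−mL=181/45 → turn +1·90°
n=3: pose=(7,-4,S); sL=9/8, sR=45/32; mL=-117/64, mR=9/8; mL+mR=-45/64 → advance -1; mR−mL=189/64 → turn +1·90°
n=4: pose=(7,-3,E); sL=18/5, sR=90/73; mL=-1539/365, mR=18/5; mL+mR=-45/73 → advance -1; mR−mL=2853/365 → turn +1·90°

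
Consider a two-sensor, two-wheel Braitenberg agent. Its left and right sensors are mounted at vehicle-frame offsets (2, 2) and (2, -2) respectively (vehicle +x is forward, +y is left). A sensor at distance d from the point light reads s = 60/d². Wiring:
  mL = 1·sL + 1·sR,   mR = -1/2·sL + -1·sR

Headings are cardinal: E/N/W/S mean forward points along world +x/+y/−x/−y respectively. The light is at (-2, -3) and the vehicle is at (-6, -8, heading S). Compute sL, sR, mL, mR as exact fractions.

left sensor world pos  = (-4, -10); dL² = 53
right sensor world pos = (-8, -10); dR² = 85
sL = 60/53 = 60/53
sR = 60/85 = 12/17
mL = 1·sL + 1·sR = 1656/901
mR = -1/2·sL + -1·sR = -1146/901

60/53 12/17 1656/901 -1146/901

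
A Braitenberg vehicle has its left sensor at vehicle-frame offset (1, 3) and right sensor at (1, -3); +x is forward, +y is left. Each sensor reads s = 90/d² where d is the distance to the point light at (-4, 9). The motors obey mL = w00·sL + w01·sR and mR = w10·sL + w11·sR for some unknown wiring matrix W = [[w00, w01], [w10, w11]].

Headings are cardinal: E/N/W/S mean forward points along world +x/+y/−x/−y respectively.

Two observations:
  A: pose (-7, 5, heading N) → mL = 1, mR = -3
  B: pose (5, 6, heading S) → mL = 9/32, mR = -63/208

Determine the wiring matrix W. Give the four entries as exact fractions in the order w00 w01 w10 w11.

1/2 0 1 -1/2

obs A: pose=(-7,5,N) → sL=2, sR=10, mL=1, mR=-3
obs B: pose=(5,6,S) → sL=9/16, sR=45/26, mL=9/32, mR=-63/208
sensor matrix S = [[2, 10], [9/16, 45/26]]; det S = -225/104
solve [mL_A; mL_B] = S·[w00; w01] and [mR_A; mR_B] = S·[w10; w11]:
  w00 = 1/2, w01 = 0, w10 = 1, w11 = -1/2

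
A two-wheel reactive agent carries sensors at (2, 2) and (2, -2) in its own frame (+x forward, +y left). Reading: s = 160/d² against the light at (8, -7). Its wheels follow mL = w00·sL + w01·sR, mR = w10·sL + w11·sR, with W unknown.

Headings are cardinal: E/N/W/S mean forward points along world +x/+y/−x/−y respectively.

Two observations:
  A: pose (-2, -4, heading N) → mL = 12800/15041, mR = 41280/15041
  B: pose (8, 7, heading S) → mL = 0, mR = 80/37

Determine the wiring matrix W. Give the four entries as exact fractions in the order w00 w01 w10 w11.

-1 1 1 1

obs A: pose=(-2,-4,N) → sL=160/169, sR=160/89, mL=12800/15041, mR=41280/15041
obs B: pose=(8,7,S) → sL=40/37, sR=40/37, mL=0, mR=80/37
sensor matrix S = [[160/169, 160/89], [40/37, 40/37]]; det S = -512000/556517
solve [mL_A; mL_B] = S·[w00; w01] and [mR_A; mR_B] = S·[w10; w11]:
  w00 = -1, w01 = 1, w10 = 1, w11 = 1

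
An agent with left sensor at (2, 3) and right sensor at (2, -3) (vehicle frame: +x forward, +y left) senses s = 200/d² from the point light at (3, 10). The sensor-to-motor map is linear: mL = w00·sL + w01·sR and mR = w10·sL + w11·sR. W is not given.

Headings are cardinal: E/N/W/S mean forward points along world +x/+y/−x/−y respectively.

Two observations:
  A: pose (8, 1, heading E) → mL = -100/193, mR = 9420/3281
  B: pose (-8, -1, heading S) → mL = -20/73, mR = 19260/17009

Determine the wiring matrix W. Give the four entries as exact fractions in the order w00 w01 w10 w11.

0 -1/2 1 1/2

obs A: pose=(8,1,E) → sL=40/17, sR=200/193, mL=-100/193, mR=9420/3281
obs B: pose=(-8,-1,S) → sL=200/233, sR=40/73, mL=-20/73, mR=19260/17009
sensor matrix S = [[40/17, 200/193], [200/233, 40/73]]; det S = 22310400/55806529
solve [mL_A; mL_B] = S·[w00; w01] and [mR_A; mR_B] = S·[w10; w11]:
  w00 = 0, w01 = -1/2, w10 = 1, w11 = 1/2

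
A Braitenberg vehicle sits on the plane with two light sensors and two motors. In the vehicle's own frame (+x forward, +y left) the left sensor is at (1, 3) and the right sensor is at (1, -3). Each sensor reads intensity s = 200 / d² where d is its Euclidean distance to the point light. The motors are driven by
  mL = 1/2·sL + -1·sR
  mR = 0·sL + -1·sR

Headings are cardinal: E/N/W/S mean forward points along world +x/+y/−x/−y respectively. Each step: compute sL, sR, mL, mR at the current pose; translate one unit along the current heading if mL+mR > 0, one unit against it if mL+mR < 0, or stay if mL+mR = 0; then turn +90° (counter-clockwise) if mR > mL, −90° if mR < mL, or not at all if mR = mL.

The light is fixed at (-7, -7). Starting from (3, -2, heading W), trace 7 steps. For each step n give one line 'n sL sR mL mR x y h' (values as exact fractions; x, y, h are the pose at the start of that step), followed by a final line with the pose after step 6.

n=0: pose=(3,-2,W); sL=40/17, sR=40/29; mL=-100/493, mR=-40/29; mL+mR=-780/493 → advance -1; mR−mL=-20/17 → turn -1·90°
n=1: pose=(4,-2,N); sL=2, sR=25/29; mL=4/29, mR=-25/29; mL+mR=-21/29 → advance -1; mR−mL=-1 → turn -1·90°
n=2: pose=(4,-3,E); sL=200/193, sR=40/29; mL=-4820/5597, mR=-40/29; mL+mR=-12540/5597 → advance -1; mR−mL=-100/193 → turn -1·90°
n=3: pose=(3,-3,S); sL=100/89, sR=100/29; mL=-7450/2581, mR=-100/29; mL+mR=-16350/2581 → advance -1; mR−mL=-50/89 → turn -1·90°
n=4: pose=(3,-2,W); sL=40/17, sR=40/29; mL=-100/493, mR=-40/29; mL+mR=-780/493 → advance -1; mR−mL=-20/17 → turn -1·90°
n=5: pose=(4,-2,N); sL=2, sR=25/29; mL=4/29, mR=-25/29; mL+mR=-21/29 → advance -1; mR−mL=-1 → turn -1·90°
n=6: pose=(4,-3,E); sL=200/193, sR=40/29; mL=-4820/5597, mR=-40/29; mL+mR=-12540/5597 → advance -1; mR−mL=-100/193 → turn -1·90°

0 40/17 40/29 -100/493 -40/29 3 -2 W
1 2 25/29 4/29 -25/29 4 -2 N
2 200/193 40/29 -4820/5597 -40/29 4 -3 E
3 100/89 100/29 -7450/2581 -100/29 3 -3 S
4 40/17 40/29 -100/493 -40/29 3 -2 W
5 2 25/29 4/29 -25/29 4 -2 N
6 200/193 40/29 -4820/5597 -40/29 4 -3 E
final 3 -3 S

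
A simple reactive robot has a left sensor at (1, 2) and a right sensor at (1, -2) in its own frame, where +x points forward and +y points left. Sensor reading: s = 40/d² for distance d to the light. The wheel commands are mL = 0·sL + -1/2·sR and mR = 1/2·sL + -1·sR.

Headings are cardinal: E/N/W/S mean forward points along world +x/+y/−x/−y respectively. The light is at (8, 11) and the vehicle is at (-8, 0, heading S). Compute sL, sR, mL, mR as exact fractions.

2/17 10/117 -5/117 -53/1989

left sensor world pos  = (-6, -1); dL² = 340
right sensor world pos = (-10, -1); dR² = 468
sL = 40/340 = 2/17
sR = 40/468 = 10/117
mL = 0·sL + -1/2·sR = -5/117
mR = 1/2·sL + -1·sR = -53/1989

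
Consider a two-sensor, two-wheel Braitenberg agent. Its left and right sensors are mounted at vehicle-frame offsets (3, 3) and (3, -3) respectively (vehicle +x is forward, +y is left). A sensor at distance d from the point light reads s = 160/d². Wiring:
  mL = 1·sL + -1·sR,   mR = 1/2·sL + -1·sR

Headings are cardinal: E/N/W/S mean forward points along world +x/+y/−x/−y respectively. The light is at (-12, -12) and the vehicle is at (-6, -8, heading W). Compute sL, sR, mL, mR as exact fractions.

left sensor world pos  = (-9, -11); dL² = 10
right sensor world pos = (-9, -5); dR² = 58
sL = 160/10 = 16
sR = 160/58 = 80/29
mL = 1·sL + -1·sR = 384/29
mR = 1/2·sL + -1·sR = 152/29

16 80/29 384/29 152/29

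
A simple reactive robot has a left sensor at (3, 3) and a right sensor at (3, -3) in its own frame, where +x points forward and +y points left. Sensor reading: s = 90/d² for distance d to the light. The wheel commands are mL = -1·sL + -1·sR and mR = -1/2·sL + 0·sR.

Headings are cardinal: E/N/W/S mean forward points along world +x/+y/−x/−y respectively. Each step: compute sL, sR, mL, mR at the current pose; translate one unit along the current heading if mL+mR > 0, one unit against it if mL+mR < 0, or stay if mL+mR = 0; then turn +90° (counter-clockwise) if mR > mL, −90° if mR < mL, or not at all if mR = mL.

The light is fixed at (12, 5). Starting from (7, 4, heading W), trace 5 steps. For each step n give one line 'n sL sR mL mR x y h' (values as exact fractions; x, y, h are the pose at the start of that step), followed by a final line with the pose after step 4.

n=0: pose=(7,4,W); sL=9/8, sR=45/34; mL=-333/136, mR=-9/16; mL+mR=-819/272 → advance -1; mR−mL=513/272 → turn +1·90°
n=1: pose=(8,4,S); sL=90/17, sR=18/13; mL=-1476/221, mR=-45/17; mL+mR=-2061/221 → advance -1; mR−mL=891/221 → turn +1·90°
n=2: pose=(8,5,E); sL=9, sR=9; mL=-18, mR=-9/2; mL+mR=-45/2 → advance -1; mR−mL=27/2 → turn +1·90°
n=3: pose=(7,5,N); sL=90/73, sR=90/13; mL=-7740/949, mR=-45/73; mL+mR=-8325/949 → advance -1; mR−mL=7155/949 → turn +1·90°
n=4: pose=(7,4,W); sL=9/8, sR=45/34; mL=-333/136, mR=-9/16; mL+mR=-819/272 → advance -1; mR−mL=513/272 → turn +1·90°

0 9/8 45/34 -333/136 -9/16 7 4 W
1 90/17 18/13 -1476/221 -45/17 8 4 S
2 9 9 -18 -9/2 8 5 E
3 90/73 90/13 -7740/949 -45/73 7 5 N
4 9/8 45/34 -333/136 -9/16 7 4 W
final 8 4 S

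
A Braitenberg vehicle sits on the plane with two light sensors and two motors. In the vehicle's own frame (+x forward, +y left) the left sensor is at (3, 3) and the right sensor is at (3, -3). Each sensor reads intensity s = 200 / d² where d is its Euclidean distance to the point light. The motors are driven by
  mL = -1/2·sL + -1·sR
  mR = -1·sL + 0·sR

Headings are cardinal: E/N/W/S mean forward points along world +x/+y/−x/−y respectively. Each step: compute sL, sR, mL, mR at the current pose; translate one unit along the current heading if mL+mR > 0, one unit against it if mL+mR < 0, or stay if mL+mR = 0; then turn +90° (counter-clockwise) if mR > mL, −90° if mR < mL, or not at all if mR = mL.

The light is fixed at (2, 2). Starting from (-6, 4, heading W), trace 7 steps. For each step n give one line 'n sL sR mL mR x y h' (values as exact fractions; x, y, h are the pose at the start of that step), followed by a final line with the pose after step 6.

0 100/61 100/73 -9750/4453 -100/61 -6 4 W
1 200/17 200/101 -13500/1717 -200/17 -5 4 S
2 2 25/17 -42/17 -2 -5 5 W
3 200/9 200/81 -1100/81 -200/9 -4 5 S
4 100/41 20/13 -1470/533 -100/41 -4 6 W
5 40 40/13 -300/13 -40 -3 6 S
6 50/17 25/16 -825/272 -50/17 -3 7 W
final -2 7 S

n=0: pose=(-6,4,W); sL=100/61, sR=100/73; mL=-9750/4453, mR=-100/61; mL+mR=-17050/4453 → advance -1; mR−mL=2450/4453 → turn +1·90°
n=1: pose=(-5,4,S); sL=200/17, sR=200/101; mL=-13500/1717, mR=-200/17; mL+mR=-33700/1717 → advance -1; mR−mL=-6700/1717 → turn -1·90°
n=2: pose=(-5,5,W); sL=2, sR=25/17; mL=-42/17, mR=-2; mL+mR=-76/17 → advance -1; mR−mL=8/17 → turn +1·90°
n=3: pose=(-4,5,S); sL=200/9, sR=200/81; mL=-1100/81, mR=-200/9; mL+mR=-2900/81 → advance -1; mR−mL=-700/81 → turn -1·90°
n=4: pose=(-4,6,W); sL=100/41, sR=20/13; mL=-1470/533, mR=-100/41; mL+mR=-2770/533 → advance -1; mR−mL=170/533 → turn +1·90°
n=5: pose=(-3,6,S); sL=40, sR=40/13; mL=-300/13, mR=-40; mL+mR=-820/13 → advance -1; mR−mL=-220/13 → turn -1·90°
n=6: pose=(-3,7,W); sL=50/17, sR=25/16; mL=-825/272, mR=-50/17; mL+mR=-1625/272 → advance -1; mR−mL=25/272 → turn +1·90°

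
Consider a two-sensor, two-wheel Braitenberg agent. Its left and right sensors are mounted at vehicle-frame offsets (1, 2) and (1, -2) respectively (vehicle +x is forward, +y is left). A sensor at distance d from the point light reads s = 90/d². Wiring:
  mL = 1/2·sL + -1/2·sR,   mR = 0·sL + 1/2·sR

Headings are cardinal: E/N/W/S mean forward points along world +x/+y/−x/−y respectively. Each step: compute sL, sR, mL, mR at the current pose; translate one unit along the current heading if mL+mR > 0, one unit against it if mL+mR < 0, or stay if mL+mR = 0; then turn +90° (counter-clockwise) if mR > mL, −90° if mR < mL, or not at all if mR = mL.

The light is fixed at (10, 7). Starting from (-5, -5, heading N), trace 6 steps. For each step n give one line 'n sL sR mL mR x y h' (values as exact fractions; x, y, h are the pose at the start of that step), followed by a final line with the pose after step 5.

0 9/41 9/29 -54/1189 9/58 -5 -5 N
1 18/85 90/337 -792/28645 45/337 -5 -4 W
2 9/34 5/26 8/221 5/52 -6 -4 S
3 18/65 90/421 864/27365 45/421 -6 -5 E
4 9/41 9/29 -54/1189 9/58 -5 -5 N
5 18/85 90/337 -792/28645 45/337 -5 -4 W
final -6 -4 S

n=0: pose=(-5,-5,N); sL=9/41, sR=9/29; mL=-54/1189, mR=9/58; mL+mR=9/82 → advance +1; mR−mL=477/2378 → turn +1·90°
n=1: pose=(-5,-4,W); sL=18/85, sR=90/337; mL=-792/28645, mR=45/337; mL+mR=9/85 → advance +1; mR−mL=4617/28645 → turn +1·90°
n=2: pose=(-6,-4,S); sL=9/34, sR=5/26; mL=8/221, mR=5/52; mL+mR=9/68 → advance +1; mR−mL=53/884 → turn +1·90°
n=3: pose=(-6,-5,E); sL=18/65, sR=90/421; mL=864/27365, mR=45/421; mL+mR=9/65 → advance +1; mR−mL=2061/27365 → turn +1·90°
n=4: pose=(-5,-5,N); sL=9/41, sR=9/29; mL=-54/1189, mR=9/58; mL+mR=9/82 → advance +1; mR−mL=477/2378 → turn +1·90°
n=5: pose=(-5,-4,W); sL=18/85, sR=90/337; mL=-792/28645, mR=45/337; mL+mR=9/85 → advance +1; mR−mL=4617/28645 → turn +1·90°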